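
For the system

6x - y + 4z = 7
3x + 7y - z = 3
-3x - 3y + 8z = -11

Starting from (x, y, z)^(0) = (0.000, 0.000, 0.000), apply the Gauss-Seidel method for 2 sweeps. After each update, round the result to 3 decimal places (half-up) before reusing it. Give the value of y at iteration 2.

Iteration 1:
  x = (7 - (-1)·0.000 - (4)·0.000) / (6) = 1.167
  y = (3 - (3)·1.167 - (-1)·0.000) / (7) = -0.072
  z = (-11 - (-3)·1.167 - (-3)·-0.072) / (8) = -0.964
Iteration 2:
  x = (7 - (-1)·-0.072 - (4)·-0.964) / (6) = 1.797
  y = (3 - (3)·1.797 - (-1)·-0.964) / (7) = -0.479
  z = (-11 - (-3)·1.797 - (-3)·-0.479) / (8) = -0.881

-0.479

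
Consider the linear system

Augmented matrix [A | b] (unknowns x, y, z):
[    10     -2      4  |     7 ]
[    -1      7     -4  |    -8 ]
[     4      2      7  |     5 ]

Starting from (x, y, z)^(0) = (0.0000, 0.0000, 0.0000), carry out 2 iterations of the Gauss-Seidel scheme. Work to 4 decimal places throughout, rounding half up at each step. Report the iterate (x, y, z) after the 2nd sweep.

(0.2465, -0.7578, 0.7899)

Iteration 1:
  x = (7 - (-2)·0.0000 - (4)·0.0000) / (10) = 0.7000
  y = (-8 - (-1)·0.7000 - (-4)·0.0000) / (7) = -1.0429
  z = (5 - (4)·0.7000 - (2)·-1.0429) / (7) = 0.6123
Iteration 2:
  x = (7 - (-2)·-1.0429 - (4)·0.6123) / (10) = 0.2465
  y = (-8 - (-1)·0.2465 - (-4)·0.6123) / (7) = -0.7578
  z = (5 - (4)·0.2465 - (2)·-0.7578) / (7) = 0.7899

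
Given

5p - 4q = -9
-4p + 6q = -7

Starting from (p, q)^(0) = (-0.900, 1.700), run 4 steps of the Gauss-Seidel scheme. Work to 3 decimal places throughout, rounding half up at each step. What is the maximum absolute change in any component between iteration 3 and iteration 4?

Iteration 1:
  p = (-9 - (-4)·1.700) / (5) = -0.440
  q = (-7 - (-4)·-0.440) / (6) = -1.460
Iteration 2:
  p = (-9 - (-4)·-1.460) / (5) = -2.968
  q = (-7 - (-4)·-2.968) / (6) = -3.145
Iteration 3:
  p = (-9 - (-4)·-3.145) / (5) = -4.316
  q = (-7 - (-4)·-4.316) / (6) = -4.044
Iteration 4:
  p = (-9 - (-4)·-4.044) / (5) = -5.035
  q = (-7 - (-4)·-5.035) / (6) = -4.523
Change: (-0.719, -0.479) → max |·| = 0.719

0.719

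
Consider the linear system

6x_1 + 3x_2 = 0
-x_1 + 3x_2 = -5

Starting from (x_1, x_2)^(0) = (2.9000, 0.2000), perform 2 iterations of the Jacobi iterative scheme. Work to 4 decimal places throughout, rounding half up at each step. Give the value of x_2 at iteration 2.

-1.7000

Iteration 1:
  x_1 = (0 - (3)·0.2000) / (6) = -0.1000
  x_2 = (-5 - (-1)·2.9000) / (3) = -0.7000
Iteration 2:
  x_1 = (0 - (3)·-0.7000) / (6) = 0.3500
  x_2 = (-5 - (-1)·-0.1000) / (3) = -1.7000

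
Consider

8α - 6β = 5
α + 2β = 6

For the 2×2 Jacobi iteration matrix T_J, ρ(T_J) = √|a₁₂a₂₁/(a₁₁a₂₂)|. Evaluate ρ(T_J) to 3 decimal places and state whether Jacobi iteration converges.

a₁₂a₂₁/(a₁₁a₂₂) = (-6)·(1) / ((8)·(2)) = -0.375000
ρ = √|-0.375000| = √0.375000 = 0.612
ρ < 1, so Jacobi converges

0.612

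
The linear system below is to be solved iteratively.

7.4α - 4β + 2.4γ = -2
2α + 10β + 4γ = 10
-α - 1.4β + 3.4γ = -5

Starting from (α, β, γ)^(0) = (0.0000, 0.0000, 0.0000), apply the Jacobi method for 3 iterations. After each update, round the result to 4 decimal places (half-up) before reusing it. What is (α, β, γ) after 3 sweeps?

Iteration 1:
  α = (-2 - (-4)·0.0000 - (2.4)·0.0000) / (7.4) = -0.2703
  β = (10 - (2)·0.0000 - (4)·0.0000) / (10) = 1.0000
  γ = (-5 - (-1)·0.0000 - (-1.4)·0.0000) / (3.4) = -1.4706
Iteration 2:
  α = (-2 - (-4)·1.0000 - (2.4)·-1.4706) / (7.4) = 0.7472
  β = (10 - (2)·-0.2703 - (4)·-1.4706) / (10) = 1.6423
  γ = (-5 - (-1)·-0.2703 - (-1.4)·1.0000) / (3.4) = -1.1383
Iteration 3:
  α = (-2 - (-4)·1.6423 - (2.4)·-1.1383) / (7.4) = 0.9866
  β = (10 - (2)·0.7472 - (4)·-1.1383) / (10) = 1.3059
  γ = (-5 - (-1)·0.7472 - (-1.4)·1.6423) / (3.4) = -0.5746

(0.9866, 1.3059, -0.5746)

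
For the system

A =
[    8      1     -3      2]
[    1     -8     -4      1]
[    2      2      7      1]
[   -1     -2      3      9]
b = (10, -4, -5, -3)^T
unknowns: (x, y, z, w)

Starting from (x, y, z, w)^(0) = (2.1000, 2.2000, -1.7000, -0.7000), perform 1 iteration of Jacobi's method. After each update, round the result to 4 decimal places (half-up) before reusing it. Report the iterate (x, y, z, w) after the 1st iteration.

(0.5125, 1.5250, -1.8429, 0.9556)

Iteration 1:
  x = (10 - (1)·2.2000 - (-3)·-1.7000 - (2)·-0.7000) / (8) = 0.5125
  y = (-4 - (1)·2.1000 - (-4)·-1.7000 - (1)·-0.7000) / (-8) = 1.5250
  z = (-5 - (2)·2.1000 - (2)·2.2000 - (1)·-0.7000) / (7) = -1.8429
  w = (-3 - (-1)·2.1000 - (-2)·2.2000 - (3)·-1.7000) / (9) = 0.9556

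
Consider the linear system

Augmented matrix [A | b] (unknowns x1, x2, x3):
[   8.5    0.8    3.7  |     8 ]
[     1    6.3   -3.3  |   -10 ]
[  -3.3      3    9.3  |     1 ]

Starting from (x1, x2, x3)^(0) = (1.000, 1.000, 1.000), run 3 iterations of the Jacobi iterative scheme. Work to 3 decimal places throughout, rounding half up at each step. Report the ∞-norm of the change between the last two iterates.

0.322

Iteration 1:
  x1 = (8 - (0.8)·1.000 - (3.7)·1.000) / (8.5) = 0.412
  x2 = (-10 - (1)·1.000 - (-3.3)·1.000) / (6.3) = -1.222
  x3 = (1 - (-3.3)·1.000 - (3)·1.000) / (9.3) = 0.140
Iteration 2:
  x1 = (8 - (0.8)·-1.222 - (3.7)·0.140) / (8.5) = 0.995
  x2 = (-10 - (1)·0.412 - (-3.3)·0.140) / (6.3) = -1.579
  x3 = (1 - (-3.3)·0.412 - (3)·-1.222) / (9.3) = 0.648
Iteration 3:
  x1 = (8 - (0.8)·-1.579 - (3.7)·0.648) / (8.5) = 0.808
  x2 = (-10 - (1)·0.995 - (-3.3)·0.648) / (6.3) = -1.406
  x3 = (1 - (-3.3)·0.995 - (3)·-1.579) / (9.3) = 0.970
Change: (-0.187, 0.173, 0.322) → max |·| = 0.322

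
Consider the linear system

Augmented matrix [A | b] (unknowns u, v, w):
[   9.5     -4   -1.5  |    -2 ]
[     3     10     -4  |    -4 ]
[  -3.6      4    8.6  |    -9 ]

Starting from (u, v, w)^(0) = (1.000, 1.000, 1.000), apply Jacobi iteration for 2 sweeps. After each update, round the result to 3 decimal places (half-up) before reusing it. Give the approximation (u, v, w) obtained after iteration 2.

Iteration 1:
  u = (-2 - (-4)·1.000 - (-1.5)·1.000) / (9.5) = 0.368
  v = (-4 - (3)·1.000 - (-4)·1.000) / (10) = -0.300
  w = (-9 - (-3.6)·1.000 - (4)·1.000) / (8.6) = -1.093
Iteration 2:
  u = (-2 - (-4)·-0.300 - (-1.5)·-1.093) / (9.5) = -0.509
  v = (-4 - (3)·0.368 - (-4)·-1.093) / (10) = -0.948
  w = (-9 - (-3.6)·0.368 - (4)·-0.300) / (8.6) = -0.753

(-0.509, -0.948, -0.753)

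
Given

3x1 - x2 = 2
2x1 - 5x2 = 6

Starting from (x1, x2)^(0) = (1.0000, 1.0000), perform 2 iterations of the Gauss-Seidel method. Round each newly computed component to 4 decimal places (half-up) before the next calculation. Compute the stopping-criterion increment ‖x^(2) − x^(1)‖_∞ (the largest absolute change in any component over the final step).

Iteration 1:
  x1 = (2 - (-1)·1.0000) / (3) = 1.0000
  x2 = (6 - (2)·1.0000) / (-5) = -0.8000
Iteration 2:
  x1 = (2 - (-1)·-0.8000) / (3) = 0.4000
  x2 = (6 - (2)·0.4000) / (-5) = -1.0400
Change: (-0.6000, -0.2400) → max |·| = 0.6000

0.6000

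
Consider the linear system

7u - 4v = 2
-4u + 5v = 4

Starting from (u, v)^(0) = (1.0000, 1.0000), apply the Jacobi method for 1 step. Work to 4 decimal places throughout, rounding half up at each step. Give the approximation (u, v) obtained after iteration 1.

(0.8571, 1.6000)

Iteration 1:
  u = (2 - (-4)·1.0000) / (7) = 0.8571
  v = (4 - (-4)·1.0000) / (5) = 1.6000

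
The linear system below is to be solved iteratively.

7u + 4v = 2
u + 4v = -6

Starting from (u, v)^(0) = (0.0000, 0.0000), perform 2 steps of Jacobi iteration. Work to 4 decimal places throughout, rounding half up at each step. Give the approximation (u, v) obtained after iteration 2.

Iteration 1:
  u = (2 - (4)·0.0000) / (7) = 0.2857
  v = (-6 - (1)·0.0000) / (4) = -1.5000
Iteration 2:
  u = (2 - (4)·-1.5000) / (7) = 1.1429
  v = (-6 - (1)·0.2857) / (4) = -1.5714

(1.1429, -1.5714)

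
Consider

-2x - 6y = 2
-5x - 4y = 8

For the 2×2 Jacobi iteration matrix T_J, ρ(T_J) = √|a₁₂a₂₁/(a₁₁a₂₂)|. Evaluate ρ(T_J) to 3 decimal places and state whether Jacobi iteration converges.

a₁₂a₂₁/(a₁₁a₂₂) = (-6)·(-5) / ((-2)·(-4)) = 3.750000
ρ = √|3.750000| = √3.750000 = 1.936
ρ > 1, so Jacobi diverges

1.936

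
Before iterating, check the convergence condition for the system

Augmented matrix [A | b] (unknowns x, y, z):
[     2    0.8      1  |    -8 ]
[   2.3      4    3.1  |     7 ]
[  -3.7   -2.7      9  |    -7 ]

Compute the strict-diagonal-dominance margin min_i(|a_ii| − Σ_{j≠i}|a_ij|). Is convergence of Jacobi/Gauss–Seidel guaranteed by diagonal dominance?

-1.4

row 1: |2| − (0.8+1) = 0.2
row 2: |4| − (2.3+3.1) = -1.4
row 3: |9| − (3.7+2.7) = 2.6
minimum over rows = -1.4 → not strictly diagonally dominant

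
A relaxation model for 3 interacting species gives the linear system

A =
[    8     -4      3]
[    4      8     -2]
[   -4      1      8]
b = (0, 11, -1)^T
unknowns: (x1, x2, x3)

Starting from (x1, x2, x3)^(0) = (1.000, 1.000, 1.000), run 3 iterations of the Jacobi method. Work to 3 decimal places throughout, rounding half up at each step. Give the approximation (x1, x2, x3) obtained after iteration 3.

Iteration 1:
  x1 = (0 - (-4)·1.000 - (3)·1.000) / (8) = 0.125
  x2 = (11 - (4)·1.000 - (-2)·1.000) / (8) = 1.125
  x3 = (-1 - (-4)·1.000 - (1)·1.000) / (8) = 0.250
Iteration 2:
  x1 = (0 - (-4)·1.125 - (3)·0.250) / (8) = 0.469
  x2 = (11 - (4)·0.125 - (-2)·0.250) / (8) = 1.375
  x3 = (-1 - (-4)·0.125 - (1)·1.125) / (8) = -0.203
Iteration 3:
  x1 = (0 - (-4)·1.375 - (3)·-0.203) / (8) = 0.764
  x2 = (11 - (4)·0.469 - (-2)·-0.203) / (8) = 1.090
  x3 = (-1 - (-4)·0.469 - (1)·1.375) / (8) = -0.062

(0.764, 1.090, -0.062)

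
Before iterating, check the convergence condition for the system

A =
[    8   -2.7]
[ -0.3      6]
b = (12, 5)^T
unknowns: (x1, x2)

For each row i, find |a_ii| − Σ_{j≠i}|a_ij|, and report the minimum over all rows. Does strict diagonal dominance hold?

5.3

row 1: |8| − (2.7) = 5.3
row 2: |6| − (0.3) = 5.7
minimum over rows = 5.3 → strictly diagonally dominant (convergence guaranteed)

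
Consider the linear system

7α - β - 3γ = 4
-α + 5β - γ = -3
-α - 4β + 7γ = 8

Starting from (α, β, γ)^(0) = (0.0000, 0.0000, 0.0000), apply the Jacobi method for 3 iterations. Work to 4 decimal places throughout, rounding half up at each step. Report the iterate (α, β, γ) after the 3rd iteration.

Iteration 1:
  α = (4 - (-1)·0.0000 - (-3)·0.0000) / (7) = 0.5714
  β = (-3 - (-1)·0.0000 - (-1)·0.0000) / (5) = -0.6000
  γ = (8 - (-1)·0.0000 - (-4)·0.0000) / (7) = 1.1429
Iteration 2:
  α = (4 - (-1)·-0.6000 - (-3)·1.1429) / (7) = 0.9755
  β = (-3 - (-1)·0.5714 - (-1)·1.1429) / (5) = -0.2571
  γ = (8 - (-1)·0.5714 - (-4)·-0.6000) / (7) = 0.8816
Iteration 3:
  α = (4 - (-1)·-0.2571 - (-3)·0.8816) / (7) = 0.9125
  β = (-3 - (-1)·0.9755 - (-1)·0.8816) / (5) = -0.2286
  γ = (8 - (-1)·0.9755 - (-4)·-0.2571) / (7) = 1.1353

(0.9125, -0.2286, 1.1353)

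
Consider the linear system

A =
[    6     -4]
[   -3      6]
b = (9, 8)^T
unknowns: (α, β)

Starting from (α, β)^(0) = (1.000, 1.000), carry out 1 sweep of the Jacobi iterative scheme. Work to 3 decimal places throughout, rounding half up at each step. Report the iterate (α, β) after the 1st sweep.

(2.167, 1.833)

Iteration 1:
  α = (9 - (-4)·1.000) / (6) = 2.167
  β = (8 - (-3)·1.000) / (6) = 1.833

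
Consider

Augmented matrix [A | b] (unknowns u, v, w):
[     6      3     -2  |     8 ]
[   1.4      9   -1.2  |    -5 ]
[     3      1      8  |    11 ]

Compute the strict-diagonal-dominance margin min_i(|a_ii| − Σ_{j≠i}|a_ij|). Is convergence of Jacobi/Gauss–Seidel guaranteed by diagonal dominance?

row 1: |6| − (3+2) = 1
row 2: |9| − (1.4+1.2) = 6.4
row 3: |8| − (3+1) = 4
minimum over rows = 1 → strictly diagonally dominant (convergence guaranteed)

1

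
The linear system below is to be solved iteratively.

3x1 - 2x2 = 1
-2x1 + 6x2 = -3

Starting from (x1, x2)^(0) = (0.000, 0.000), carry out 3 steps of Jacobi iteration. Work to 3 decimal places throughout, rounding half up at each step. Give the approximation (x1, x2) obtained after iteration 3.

(0.074, -0.500)

Iteration 1:
  x1 = (1 - (-2)·0.000) / (3) = 0.333
  x2 = (-3 - (-2)·0.000) / (6) = -0.500
Iteration 2:
  x1 = (1 - (-2)·-0.500) / (3) = 0.000
  x2 = (-3 - (-2)·0.333) / (6) = -0.389
Iteration 3:
  x1 = (1 - (-2)·-0.389) / (3) = 0.074
  x2 = (-3 - (-2)·0.000) / (6) = -0.500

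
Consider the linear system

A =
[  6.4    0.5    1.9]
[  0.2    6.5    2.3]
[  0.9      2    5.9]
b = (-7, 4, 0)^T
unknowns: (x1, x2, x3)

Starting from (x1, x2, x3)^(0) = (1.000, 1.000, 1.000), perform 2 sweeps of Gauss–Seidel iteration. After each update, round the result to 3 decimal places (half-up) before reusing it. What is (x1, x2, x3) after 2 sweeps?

(-1.153, 0.608, -0.030)

Iteration 1:
  x1 = (-7 - (0.5)·1.000 - (1.9)·1.000) / (6.4) = -1.469
  x2 = (4 - (0.2)·-1.469 - (2.3)·1.000) / (6.5) = 0.307
  x3 = (0 - (0.9)·-1.469 - (2)·0.307) / (5.9) = 0.120
Iteration 2:
  x1 = (-7 - (0.5)·0.307 - (1.9)·0.120) / (6.4) = -1.153
  x2 = (4 - (0.2)·-1.153 - (2.3)·0.120) / (6.5) = 0.608
  x3 = (0 - (0.9)·-1.153 - (2)·0.608) / (5.9) = -0.030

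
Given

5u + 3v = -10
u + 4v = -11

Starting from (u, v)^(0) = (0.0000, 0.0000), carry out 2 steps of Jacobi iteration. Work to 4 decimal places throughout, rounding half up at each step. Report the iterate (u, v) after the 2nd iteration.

Iteration 1:
  u = (-10 - (3)·0.0000) / (5) = -2.0000
  v = (-11 - (1)·0.0000) / (4) = -2.7500
Iteration 2:
  u = (-10 - (3)·-2.7500) / (5) = -0.3500
  v = (-11 - (1)·-2.0000) / (4) = -2.2500

(-0.3500, -2.2500)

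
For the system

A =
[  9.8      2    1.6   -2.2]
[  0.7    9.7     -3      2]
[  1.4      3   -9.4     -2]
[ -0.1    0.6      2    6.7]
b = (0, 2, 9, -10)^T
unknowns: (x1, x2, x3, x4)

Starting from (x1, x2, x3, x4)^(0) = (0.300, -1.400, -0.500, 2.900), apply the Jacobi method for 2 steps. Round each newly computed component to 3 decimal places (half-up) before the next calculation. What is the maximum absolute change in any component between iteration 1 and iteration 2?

Iteration 1:
  x1 = (0 - (2)·-1.400 - (1.6)·-0.500 - (-2.2)·2.900) / (9.8) = 1.018
  x2 = (2 - (0.7)·0.300 - (-3)·-0.500 - (2)·2.900) / (9.7) = -0.568
  x3 = (9 - (1.4)·0.300 - (3)·-1.400 - (-2)·2.900) / (-9.4) = -1.977
  x4 = (-10 - (-0.1)·0.300 - (0.6)·-1.400 - (2)·-0.500) / (6.7) = -1.213
Iteration 2:
  x1 = (0 - (2)·-0.568 - (1.6)·-1.977 - (-2.2)·-1.213) / (9.8) = 0.166
  x2 = (2 - (0.7)·1.018 - (-3)·-1.977 - (2)·-1.213) / (9.7) = -0.229
  x3 = (9 - (1.4)·1.018 - (3)·-0.568 - (-2)·-1.213) / (-9.4) = -0.729
  x4 = (-10 - (-0.1)·1.018 - (0.6)·-0.568 - (2)·-1.977) / (6.7) = -0.836
Change: (-0.852, 0.339, 1.248, 0.377) → max |·| = 1.248

1.248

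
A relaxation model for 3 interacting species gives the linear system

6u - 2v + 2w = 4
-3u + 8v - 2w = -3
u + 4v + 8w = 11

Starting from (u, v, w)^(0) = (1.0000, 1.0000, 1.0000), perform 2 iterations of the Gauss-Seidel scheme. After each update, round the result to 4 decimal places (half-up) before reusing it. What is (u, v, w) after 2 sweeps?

(0.2986, 0.0443, 1.3155)

Iteration 1:
  u = (4 - (-2)·1.0000 - (2)·1.0000) / (6) = 0.6667
  v = (-3 - (-3)·0.6667 - (-2)·1.0000) / (8) = 0.1250
  w = (11 - (1)·0.6667 - (4)·0.1250) / (8) = 1.2292
Iteration 2:
  u = (4 - (-2)·0.1250 - (2)·1.2292) / (6) = 0.2986
  v = (-3 - (-3)·0.2986 - (-2)·1.2292) / (8) = 0.0443
  w = (11 - (1)·0.2986 - (4)·0.0443) / (8) = 1.3155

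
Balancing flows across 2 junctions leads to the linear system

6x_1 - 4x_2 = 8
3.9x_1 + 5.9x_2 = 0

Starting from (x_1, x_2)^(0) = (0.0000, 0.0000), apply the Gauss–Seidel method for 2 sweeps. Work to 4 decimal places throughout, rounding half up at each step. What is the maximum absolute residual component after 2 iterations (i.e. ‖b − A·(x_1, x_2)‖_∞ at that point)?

Iteration 1:
  x_1 = (8 - (-4)·0.0000) / (6) = 1.3333
  x_2 = (0 - (3.9)·1.3333) / (5.9) = -0.8813
Iteration 2:
  x_1 = (8 - (-4)·-0.8813) / (6) = 0.7458
  x_2 = (0 - (3.9)·0.7458) / (5.9) = -0.4930
Residual b − A·x = (1.5532, 0.0001); ∞-norm = 1.5532

1.5532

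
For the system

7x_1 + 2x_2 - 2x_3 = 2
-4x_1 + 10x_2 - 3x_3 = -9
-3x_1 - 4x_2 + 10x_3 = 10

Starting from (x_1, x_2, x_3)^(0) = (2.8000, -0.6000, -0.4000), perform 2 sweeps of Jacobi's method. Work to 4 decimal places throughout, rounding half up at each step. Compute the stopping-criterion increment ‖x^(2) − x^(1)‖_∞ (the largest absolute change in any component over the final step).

0.4571

Iteration 1:
  x_1 = (2 - (2)·-0.6000 - (-2)·-0.4000) / (7) = 0.3429
  x_2 = (-9 - (-4)·2.8000 - (-3)·-0.4000) / (10) = 0.1000
  x_3 = (10 - (-3)·2.8000 - (-4)·-0.6000) / (10) = 1.6000
Iteration 2:
  x_1 = (2 - (2)·0.1000 - (-2)·1.6000) / (7) = 0.7143
  x_2 = (-9 - (-4)·0.3429 - (-3)·1.6000) / (10) = -0.2828
  x_3 = (10 - (-3)·0.3429 - (-4)·0.1000) / (10) = 1.1429
Change: (0.3714, -0.3828, -0.4571) → max |·| = 0.4571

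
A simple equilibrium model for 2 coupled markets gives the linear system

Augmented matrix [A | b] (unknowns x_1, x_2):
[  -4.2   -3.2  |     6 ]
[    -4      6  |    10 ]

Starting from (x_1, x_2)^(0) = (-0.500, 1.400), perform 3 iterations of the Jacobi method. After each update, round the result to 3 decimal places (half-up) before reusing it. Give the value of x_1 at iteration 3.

-1.431

Iteration 1:
  x_1 = (6 - (-3.2)·1.400) / (-4.2) = -2.495
  x_2 = (10 - (-4)·-0.500) / (6) = 1.333
Iteration 2:
  x_1 = (6 - (-3.2)·1.333) / (-4.2) = -2.444
  x_2 = (10 - (-4)·-2.495) / (6) = 0.003
Iteration 3:
  x_1 = (6 - (-3.2)·0.003) / (-4.2) = -1.431
  x_2 = (10 - (-4)·-2.444) / (6) = 0.037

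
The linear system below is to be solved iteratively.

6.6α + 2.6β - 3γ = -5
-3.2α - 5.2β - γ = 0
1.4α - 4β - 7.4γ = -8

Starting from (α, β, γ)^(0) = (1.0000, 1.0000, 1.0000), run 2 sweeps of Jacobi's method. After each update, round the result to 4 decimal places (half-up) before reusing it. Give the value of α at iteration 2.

-0.1077

Iteration 1:
  α = (-5 - (2.6)·1.0000 - (-3)·1.0000) / (6.6) = -0.6970
  β = (0 - (-3.2)·1.0000 - (-1)·1.0000) / (-5.2) = -0.8077
  γ = (-8 - (1.4)·1.0000 - (-4)·1.0000) / (-7.4) = 0.7297
Iteration 2:
  α = (-5 - (2.6)·-0.8077 - (-3)·0.7297) / (6.6) = -0.1077
  β = (0 - (-3.2)·-0.6970 - (-1)·0.7297) / (-5.2) = 0.2886
  γ = (-8 - (1.4)·-0.6970 - (-4)·-0.8077) / (-7.4) = 1.3858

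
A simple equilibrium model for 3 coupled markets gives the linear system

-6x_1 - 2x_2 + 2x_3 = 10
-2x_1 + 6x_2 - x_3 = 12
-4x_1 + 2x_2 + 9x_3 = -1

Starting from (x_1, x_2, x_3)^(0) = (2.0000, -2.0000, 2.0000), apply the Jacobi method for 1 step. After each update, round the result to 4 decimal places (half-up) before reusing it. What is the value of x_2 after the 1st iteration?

Iteration 1:
  x_1 = (10 - (-2)·-2.0000 - (2)·2.0000) / (-6) = -0.3333
  x_2 = (12 - (-2)·2.0000 - (-1)·2.0000) / (6) = 3.0000
  x_3 = (-1 - (-4)·2.0000 - (2)·-2.0000) / (9) = 1.2222

3.0000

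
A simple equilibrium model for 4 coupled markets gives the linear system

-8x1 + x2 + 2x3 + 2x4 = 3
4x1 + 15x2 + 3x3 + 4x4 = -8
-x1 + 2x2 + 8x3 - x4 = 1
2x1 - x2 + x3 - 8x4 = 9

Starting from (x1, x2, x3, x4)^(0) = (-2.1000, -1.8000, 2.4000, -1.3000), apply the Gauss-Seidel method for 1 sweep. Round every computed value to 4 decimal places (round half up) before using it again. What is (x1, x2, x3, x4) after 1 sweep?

Iteration 1:
  x1 = (3 - (1)·-1.8000 - (2)·2.4000 - (2)·-1.3000) / (-8) = -0.3250
  x2 = (-8 - (4)·-0.3250 - (3)·2.4000 - (4)·-1.3000) / (15) = -0.5800
  x3 = (1 - (-1)·-0.3250 - (2)·-0.5800 - (-1)·-1.3000) / (8) = 0.0669
  x4 = (9 - (2)·-0.3250 - (-1)·-0.5800 - (1)·0.0669) / (-8) = -1.1254

(-0.3250, -0.5800, 0.0669, -1.1254)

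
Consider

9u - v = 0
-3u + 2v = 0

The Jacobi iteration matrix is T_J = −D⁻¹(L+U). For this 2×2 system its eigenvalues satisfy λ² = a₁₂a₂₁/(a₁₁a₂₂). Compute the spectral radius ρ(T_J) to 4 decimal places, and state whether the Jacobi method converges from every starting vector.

a₁₂a₂₁/(a₁₁a₂₂) = (-1)·(-3) / ((9)·(2)) = 0.166667
ρ = √|0.166667| = √0.166667 = 0.4082
ρ < 1, so Jacobi converges

0.4082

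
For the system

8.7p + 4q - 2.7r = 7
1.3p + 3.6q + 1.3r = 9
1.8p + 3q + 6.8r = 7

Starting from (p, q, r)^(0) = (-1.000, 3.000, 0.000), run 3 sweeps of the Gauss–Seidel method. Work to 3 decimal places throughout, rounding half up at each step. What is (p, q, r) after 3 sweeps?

(-0.430, 2.666, -0.033)

Iteration 1:
  p = (7 - (4)·3.000 - (-2.7)·0.000) / (8.7) = -0.575
  q = (9 - (1.3)·-0.575 - (1.3)·0.000) / (3.6) = 2.708
  r = (7 - (1.8)·-0.575 - (3)·2.708) / (6.8) = -0.013
Iteration 2:
  p = (7 - (4)·2.708 - (-2.7)·-0.013) / (8.7) = -0.444
  q = (9 - (1.3)·-0.444 - (1.3)·-0.013) / (3.6) = 2.665
  r = (7 - (1.8)·-0.444 - (3)·2.665) / (6.8) = -0.029
Iteration 3:
  p = (7 - (4)·2.665 - (-2.7)·-0.029) / (8.7) = -0.430
  q = (9 - (1.3)·-0.430 - (1.3)·-0.029) / (3.6) = 2.666
  r = (7 - (1.8)·-0.430 - (3)·2.666) / (6.8) = -0.033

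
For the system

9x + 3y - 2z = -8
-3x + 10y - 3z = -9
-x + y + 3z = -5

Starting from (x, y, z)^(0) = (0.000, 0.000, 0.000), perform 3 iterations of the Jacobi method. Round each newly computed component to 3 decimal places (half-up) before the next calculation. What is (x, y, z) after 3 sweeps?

Iteration 1:
  x = (-8 - (3)·0.000 - (-2)·0.000) / (9) = -0.889
  y = (-9 - (-3)·0.000 - (-3)·0.000) / (10) = -0.900
  z = (-5 - (-1)·0.000 - (1)·0.000) / (3) = -1.667
Iteration 2:
  x = (-8 - (3)·-0.900 - (-2)·-1.667) / (9) = -0.959
  y = (-9 - (-3)·-0.889 - (-3)·-1.667) / (10) = -1.667
  z = (-5 - (-1)·-0.889 - (1)·-0.900) / (3) = -1.663
Iteration 3:
  x = (-8 - (3)·-1.667 - (-2)·-1.663) / (9) = -0.703
  y = (-9 - (-3)·-0.959 - (-3)·-1.663) / (10) = -1.687
  z = (-5 - (-1)·-0.959 - (1)·-1.667) / (3) = -1.431

(-0.703, -1.687, -1.431)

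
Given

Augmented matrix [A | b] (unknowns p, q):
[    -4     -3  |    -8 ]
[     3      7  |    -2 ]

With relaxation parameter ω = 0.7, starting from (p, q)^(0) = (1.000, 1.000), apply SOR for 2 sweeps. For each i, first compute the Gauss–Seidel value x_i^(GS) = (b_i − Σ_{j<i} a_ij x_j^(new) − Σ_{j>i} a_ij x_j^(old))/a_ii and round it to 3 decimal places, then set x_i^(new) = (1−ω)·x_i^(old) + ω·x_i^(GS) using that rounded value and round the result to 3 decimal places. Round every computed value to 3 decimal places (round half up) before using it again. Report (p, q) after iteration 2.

(1.885, -0.841)

Iteration 1:
  p: GS value = (-8 - (-3)·1.000) / (-4) = 1.250;  p ← (1−ω)·1.000 + ω·1.250 = 1.175
  q: GS value = (-2 - (3)·1.175) / (7) = -0.789;  q ← (1−ω)·1.000 + ω·-0.789 = -0.252
Iteration 2:
  p: GS value = (-8 - (-3)·-0.252) / (-4) = 2.189;  p ← (1−ω)·1.175 + ω·2.189 = 1.885
  q: GS value = (-2 - (3)·1.885) / (7) = -1.094;  q ← (1−ω)·-0.252 + ω·-1.094 = -0.841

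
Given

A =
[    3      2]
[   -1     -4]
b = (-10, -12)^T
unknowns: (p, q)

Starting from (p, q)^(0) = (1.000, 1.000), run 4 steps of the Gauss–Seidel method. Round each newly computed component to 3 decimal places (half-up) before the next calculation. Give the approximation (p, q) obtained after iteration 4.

(-6.389, 4.597)

Iteration 1:
  p = (-10 - (2)·1.000) / (3) = -4.000
  q = (-12 - (-1)·-4.000) / (-4) = 4.000
Iteration 2:
  p = (-10 - (2)·4.000) / (3) = -6.000
  q = (-12 - (-1)·-6.000) / (-4) = 4.500
Iteration 3:
  p = (-10 - (2)·4.500) / (3) = -6.333
  q = (-12 - (-1)·-6.333) / (-4) = 4.583
Iteration 4:
  p = (-10 - (2)·4.583) / (3) = -6.389
  q = (-12 - (-1)·-6.389) / (-4) = 4.597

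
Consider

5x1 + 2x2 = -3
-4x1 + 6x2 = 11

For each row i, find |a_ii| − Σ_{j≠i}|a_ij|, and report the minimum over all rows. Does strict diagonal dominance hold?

2

row 1: |5| − (2) = 3
row 2: |6| − (4) = 2
minimum over rows = 2 → strictly diagonally dominant (convergence guaranteed)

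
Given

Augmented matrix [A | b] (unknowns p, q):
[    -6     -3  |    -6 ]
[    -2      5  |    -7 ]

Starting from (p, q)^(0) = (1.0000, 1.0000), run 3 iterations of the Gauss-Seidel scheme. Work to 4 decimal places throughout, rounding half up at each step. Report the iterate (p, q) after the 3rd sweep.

Iteration 1:
  p = (-6 - (-3)·1.0000) / (-6) = 0.5000
  q = (-7 - (-2)·0.5000) / (5) = -1.2000
Iteration 2:
  p = (-6 - (-3)·-1.2000) / (-6) = 1.6000
  q = (-7 - (-2)·1.6000) / (5) = -0.7600
Iteration 3:
  p = (-6 - (-3)·-0.7600) / (-6) = 1.3800
  q = (-7 - (-2)·1.3800) / (5) = -0.8480

(1.3800, -0.8480)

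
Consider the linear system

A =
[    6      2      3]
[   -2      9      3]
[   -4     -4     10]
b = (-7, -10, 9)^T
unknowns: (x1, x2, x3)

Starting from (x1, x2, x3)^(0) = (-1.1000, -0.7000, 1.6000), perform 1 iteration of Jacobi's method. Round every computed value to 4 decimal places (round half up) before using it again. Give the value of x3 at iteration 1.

Iteration 1:
  x1 = (-7 - (2)·-0.7000 - (3)·1.6000) / (6) = -1.7333
  x2 = (-10 - (-2)·-1.1000 - (3)·1.6000) / (9) = -1.8889
  x3 = (9 - (-4)·-1.1000 - (-4)·-0.7000) / (10) = 0.1800

0.1800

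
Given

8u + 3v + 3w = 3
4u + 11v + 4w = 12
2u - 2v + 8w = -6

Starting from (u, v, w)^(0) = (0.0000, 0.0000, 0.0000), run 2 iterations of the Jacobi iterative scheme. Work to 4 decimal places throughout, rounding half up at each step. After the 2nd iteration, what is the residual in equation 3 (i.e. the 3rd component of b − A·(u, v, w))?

0.5282

Iteration 1:
  u = (3 - (3)·0.0000 - (3)·0.0000) / (8) = 0.3750
  v = (12 - (4)·0.0000 - (4)·0.0000) / (11) = 1.0909
  w = (-6 - (2)·0.0000 - (-2)·0.0000) / (8) = -0.7500
Iteration 2:
  u = (3 - (3)·1.0909 - (3)·-0.7500) / (8) = 0.2472
  v = (12 - (4)·0.3750 - (4)·-0.7500) / (11) = 1.2273
  w = (-6 - (2)·0.3750 - (-2)·1.0909) / (8) = -0.5710
Residual b − A·x = (-0.9465, -0.2051, 0.5282)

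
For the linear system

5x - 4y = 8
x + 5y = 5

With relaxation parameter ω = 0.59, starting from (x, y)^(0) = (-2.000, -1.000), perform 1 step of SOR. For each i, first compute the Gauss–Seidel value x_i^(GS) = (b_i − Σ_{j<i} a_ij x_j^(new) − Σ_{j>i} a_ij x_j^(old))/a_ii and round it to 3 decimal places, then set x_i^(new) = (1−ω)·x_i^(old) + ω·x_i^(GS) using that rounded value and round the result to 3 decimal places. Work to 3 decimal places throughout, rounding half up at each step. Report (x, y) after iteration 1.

Iteration 1:
  x: GS value = (8 - (-4)·-1.000) / (5) = 0.800;  x ← (1−ω)·-2.000 + ω·0.800 = -0.348
  y: GS value = (5 - (1)·-0.348) / (5) = 1.070;  y ← (1−ω)·-1.000 + ω·1.070 = 0.221

(-0.348, 0.221)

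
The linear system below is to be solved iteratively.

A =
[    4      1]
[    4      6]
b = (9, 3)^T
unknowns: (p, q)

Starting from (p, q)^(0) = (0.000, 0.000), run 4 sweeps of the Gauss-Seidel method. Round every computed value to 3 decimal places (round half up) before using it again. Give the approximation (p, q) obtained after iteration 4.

(2.549, -1.199)

Iteration 1:
  p = (9 - (1)·0.000) / (4) = 2.250
  q = (3 - (4)·2.250) / (6) = -1.000
Iteration 2:
  p = (9 - (1)·-1.000) / (4) = 2.500
  q = (3 - (4)·2.500) / (6) = -1.167
Iteration 3:
  p = (9 - (1)·-1.167) / (4) = 2.542
  q = (3 - (4)·2.542) / (6) = -1.195
Iteration 4:
  p = (9 - (1)·-1.195) / (4) = 2.549
  q = (3 - (4)·2.549) / (6) = -1.199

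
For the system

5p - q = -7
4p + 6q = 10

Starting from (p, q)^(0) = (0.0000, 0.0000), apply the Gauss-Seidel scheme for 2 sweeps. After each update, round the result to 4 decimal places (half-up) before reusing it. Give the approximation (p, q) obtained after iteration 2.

Iteration 1:
  p = (-7 - (-1)·0.0000) / (5) = -1.4000
  q = (10 - (4)·-1.4000) / (6) = 2.6000
Iteration 2:
  p = (-7 - (-1)·2.6000) / (5) = -0.8800
  q = (10 - (4)·-0.8800) / (6) = 2.2533

(-0.8800, 2.2533)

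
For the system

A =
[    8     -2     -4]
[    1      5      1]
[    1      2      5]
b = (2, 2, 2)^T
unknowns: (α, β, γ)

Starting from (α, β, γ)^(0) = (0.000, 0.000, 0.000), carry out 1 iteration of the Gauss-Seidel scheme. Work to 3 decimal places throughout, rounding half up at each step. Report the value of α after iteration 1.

0.250

Iteration 1:
  α = (2 - (-2)·0.000 - (-4)·0.000) / (8) = 0.250
  β = (2 - (1)·0.250 - (1)·0.000) / (5) = 0.350
  γ = (2 - (1)·0.250 - (2)·0.350) / (5) = 0.210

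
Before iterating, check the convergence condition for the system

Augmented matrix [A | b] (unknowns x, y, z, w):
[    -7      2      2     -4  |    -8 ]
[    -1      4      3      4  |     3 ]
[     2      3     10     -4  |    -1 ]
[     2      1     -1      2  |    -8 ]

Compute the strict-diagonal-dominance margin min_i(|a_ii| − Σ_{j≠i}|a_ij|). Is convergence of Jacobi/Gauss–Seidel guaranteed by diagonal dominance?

-4

row 1: |-7| − (2+2+4) = -1
row 2: |4| − (1+3+4) = -4
row 3: |10| − (2+3+4) = 1
row 4: |2| − (2+1+1) = -2
minimum over rows = -4 → not strictly diagonally dominant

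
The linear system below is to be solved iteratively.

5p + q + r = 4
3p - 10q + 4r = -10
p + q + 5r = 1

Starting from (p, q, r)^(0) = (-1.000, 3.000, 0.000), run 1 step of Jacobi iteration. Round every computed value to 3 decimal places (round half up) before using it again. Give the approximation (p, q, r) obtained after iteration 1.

Iteration 1:
  p = (4 - (1)·3.000 - (1)·0.000) / (5) = 0.200
  q = (-10 - (3)·-1.000 - (4)·0.000) / (-10) = 0.700
  r = (1 - (1)·-1.000 - (1)·3.000) / (5) = -0.200

(0.200, 0.700, -0.200)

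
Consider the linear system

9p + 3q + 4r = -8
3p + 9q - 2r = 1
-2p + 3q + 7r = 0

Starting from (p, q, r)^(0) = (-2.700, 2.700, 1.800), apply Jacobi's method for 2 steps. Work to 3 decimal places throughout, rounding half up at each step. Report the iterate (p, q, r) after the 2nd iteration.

Iteration 1:
  p = (-8 - (3)·2.700 - (4)·1.800) / (9) = -2.589
  q = (1 - (3)·-2.700 - (-2)·1.800) / (9) = 1.411
  r = (0 - (-2)·-2.700 - (3)·2.700) / (7) = -1.929
Iteration 2:
  p = (-8 - (3)·1.411 - (4)·-1.929) / (9) = -0.502
  q = (1 - (3)·-2.589 - (-2)·-1.929) / (9) = 0.545
  r = (0 - (-2)·-2.589 - (3)·1.411) / (7) = -1.344

(-0.502, 0.545, -1.344)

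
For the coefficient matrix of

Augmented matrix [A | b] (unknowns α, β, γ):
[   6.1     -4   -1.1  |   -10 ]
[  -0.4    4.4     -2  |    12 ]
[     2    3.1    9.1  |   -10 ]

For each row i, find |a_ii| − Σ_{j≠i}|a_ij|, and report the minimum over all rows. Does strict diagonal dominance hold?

1

row 1: |6.1| − (4+1.1) = 1
row 2: |4.4| − (0.4+2) = 2
row 3: |9.1| − (2+3.1) = 4
minimum over rows = 1 → strictly diagonally dominant (convergence guaranteed)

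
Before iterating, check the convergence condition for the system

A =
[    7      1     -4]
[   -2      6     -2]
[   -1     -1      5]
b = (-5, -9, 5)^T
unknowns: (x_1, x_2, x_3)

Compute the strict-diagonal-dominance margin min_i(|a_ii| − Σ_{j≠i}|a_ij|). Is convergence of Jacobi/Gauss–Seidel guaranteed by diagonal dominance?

row 1: |7| − (1+4) = 2
row 2: |6| − (2+2) = 2
row 3: |5| − (1+1) = 3
minimum over rows = 2 → strictly diagonally dominant (convergence guaranteed)

2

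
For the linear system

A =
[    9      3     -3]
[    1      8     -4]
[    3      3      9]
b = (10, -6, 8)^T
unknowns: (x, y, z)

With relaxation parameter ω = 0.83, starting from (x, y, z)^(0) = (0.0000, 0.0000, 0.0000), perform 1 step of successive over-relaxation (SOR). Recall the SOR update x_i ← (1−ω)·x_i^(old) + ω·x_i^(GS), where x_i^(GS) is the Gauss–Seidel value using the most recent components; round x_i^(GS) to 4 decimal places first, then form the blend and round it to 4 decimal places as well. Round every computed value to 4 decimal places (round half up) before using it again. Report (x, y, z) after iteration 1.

(0.9222, -0.7182, 0.6813)

Iteration 1:
  x: GS value = (10 - (3)·0.0000 - (-3)·0.0000) / (9) = 1.1111;  x ← (1−ω)·0.0000 + ω·1.1111 = 0.9222
  y: GS value = (-6 - (1)·0.9222 - (-4)·0.0000) / (8) = -0.8653;  y ← (1−ω)·0.0000 + ω·-0.8653 = -0.7182
  z: GS value = (8 - (3)·0.9222 - (3)·-0.7182) / (9) = 0.8209;  z ← (1−ω)·0.0000 + ω·0.8209 = 0.6813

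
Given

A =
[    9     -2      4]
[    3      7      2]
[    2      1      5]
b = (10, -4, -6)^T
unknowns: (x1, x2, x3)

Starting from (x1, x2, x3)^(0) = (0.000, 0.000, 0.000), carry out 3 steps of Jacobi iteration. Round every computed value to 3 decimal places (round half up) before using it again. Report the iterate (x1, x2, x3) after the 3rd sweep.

(1.634, -0.785, -1.666)

Iteration 1:
  x1 = (10 - (-2)·0.000 - (4)·0.000) / (9) = 1.111
  x2 = (-4 - (3)·0.000 - (2)·0.000) / (7) = -0.571
  x3 = (-6 - (2)·0.000 - (1)·0.000) / (5) = -1.200
Iteration 2:
  x1 = (10 - (-2)·-0.571 - (4)·-1.200) / (9) = 1.518
  x2 = (-4 - (3)·1.111 - (2)·-1.200) / (7) = -0.705
  x3 = (-6 - (2)·1.111 - (1)·-0.571) / (5) = -1.530
Iteration 3:
  x1 = (10 - (-2)·-0.705 - (4)·-1.530) / (9) = 1.634
  x2 = (-4 - (3)·1.518 - (2)·-1.530) / (7) = -0.785
  x3 = (-6 - (2)·1.518 - (1)·-0.705) / (5) = -1.666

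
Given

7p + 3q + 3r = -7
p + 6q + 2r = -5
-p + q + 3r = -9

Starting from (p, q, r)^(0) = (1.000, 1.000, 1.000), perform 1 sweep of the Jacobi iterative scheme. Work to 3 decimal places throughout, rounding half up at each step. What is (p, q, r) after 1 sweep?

Iteration 1:
  p = (-7 - (3)·1.000 - (3)·1.000) / (7) = -1.857
  q = (-5 - (1)·1.000 - (2)·1.000) / (6) = -1.333
  r = (-9 - (-1)·1.000 - (1)·1.000) / (3) = -3.000

(-1.857, -1.333, -3.000)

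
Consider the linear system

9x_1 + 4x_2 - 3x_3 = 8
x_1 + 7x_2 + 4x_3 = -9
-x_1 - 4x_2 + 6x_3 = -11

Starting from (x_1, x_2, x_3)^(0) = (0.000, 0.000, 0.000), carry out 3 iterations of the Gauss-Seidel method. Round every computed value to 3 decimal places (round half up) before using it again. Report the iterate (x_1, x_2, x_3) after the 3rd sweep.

Iteration 1:
  x_1 = (8 - (4)·0.000 - (-3)·0.000) / (9) = 0.889
  x_2 = (-9 - (1)·0.889 - (4)·0.000) / (7) = -1.413
  x_3 = (-11 - (-1)·0.889 - (-4)·-1.413) / (6) = -2.627
Iteration 2:
  x_1 = (8 - (4)·-1.413 - (-3)·-2.627) / (9) = 0.641
  x_2 = (-9 - (1)·0.641 - (4)·-2.627) / (7) = 0.124
  x_3 = (-11 - (-1)·0.641 - (-4)·0.124) / (6) = -1.644
Iteration 3:
  x_1 = (8 - (4)·0.124 - (-3)·-1.644) / (9) = 0.286
  x_2 = (-9 - (1)·0.286 - (4)·-1.644) / (7) = -0.387
  x_3 = (-11 - (-1)·0.286 - (-4)·-0.387) / (6) = -2.044

(0.286, -0.387, -2.044)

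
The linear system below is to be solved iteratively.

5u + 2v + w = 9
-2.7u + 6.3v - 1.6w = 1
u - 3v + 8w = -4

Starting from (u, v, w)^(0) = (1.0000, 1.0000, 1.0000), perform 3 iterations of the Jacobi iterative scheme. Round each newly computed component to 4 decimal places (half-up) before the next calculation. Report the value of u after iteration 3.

1.6231

Iteration 1:
  u = (9 - (2)·1.0000 - (1)·1.0000) / (5) = 1.2000
  v = (1 - (-2.7)·1.0000 - (-1.6)·1.0000) / (6.3) = 0.8413
  w = (-4 - (1)·1.0000 - (-3)·1.0000) / (8) = -0.2500
Iteration 2:
  u = (9 - (2)·0.8413 - (1)·-0.2500) / (5) = 1.5135
  v = (1 - (-2.7)·1.2000 - (-1.6)·-0.2500) / (6.3) = 0.6095
  w = (-4 - (1)·1.2000 - (-3)·0.8413) / (8) = -0.3345
Iteration 3:
  u = (9 - (2)·0.6095 - (1)·-0.3345) / (5) = 1.6231
  v = (1 - (-2.7)·1.5135 - (-1.6)·-0.3345) / (6.3) = 0.7224
  w = (-4 - (1)·1.5135 - (-3)·0.6095) / (8) = -0.4606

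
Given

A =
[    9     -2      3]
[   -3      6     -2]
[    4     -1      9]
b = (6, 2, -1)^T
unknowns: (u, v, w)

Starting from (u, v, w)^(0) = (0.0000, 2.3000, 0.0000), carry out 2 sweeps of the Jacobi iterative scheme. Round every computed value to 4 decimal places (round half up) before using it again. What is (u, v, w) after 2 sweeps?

Iteration 1:
  u = (6 - (-2)·2.3000 - (3)·0.0000) / (9) = 1.1778
  v = (2 - (-3)·0.0000 - (-2)·0.0000) / (6) = 0.3333
  w = (-1 - (4)·0.0000 - (-1)·2.3000) / (9) = 0.1444
Iteration 2:
  u = (6 - (-2)·0.3333 - (3)·0.1444) / (9) = 0.6926
  v = (2 - (-3)·1.1778 - (-2)·0.1444) / (6) = 0.9704
  w = (-1 - (4)·1.1778 - (-1)·0.3333) / (9) = -0.5975

(0.6926, 0.9704, -0.5975)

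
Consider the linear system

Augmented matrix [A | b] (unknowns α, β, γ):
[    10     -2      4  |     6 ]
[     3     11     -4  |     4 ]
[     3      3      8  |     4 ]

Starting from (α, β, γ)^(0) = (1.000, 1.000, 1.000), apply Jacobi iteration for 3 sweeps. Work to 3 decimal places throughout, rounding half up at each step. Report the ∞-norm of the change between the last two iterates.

0.230

Iteration 1:
  α = (6 - (-2)·1.000 - (4)·1.000) / (10) = 0.400
  β = (4 - (3)·1.000 - (-4)·1.000) / (11) = 0.455
  γ = (4 - (3)·1.000 - (3)·1.000) / (8) = -0.250
Iteration 2:
  α = (6 - (-2)·0.455 - (4)·-0.250) / (10) = 0.791
  β = (4 - (3)·0.400 - (-4)·-0.250) / (11) = 0.164
  γ = (4 - (3)·0.400 - (3)·0.455) / (8) = 0.179
Iteration 3:
  α = (6 - (-2)·0.164 - (4)·0.179) / (10) = 0.561
  β = (4 - (3)·0.791 - (-4)·0.179) / (11) = 0.213
  γ = (4 - (3)·0.791 - (3)·0.164) / (8) = 0.142
Change: (-0.230, 0.049, -0.037) → max |·| = 0.230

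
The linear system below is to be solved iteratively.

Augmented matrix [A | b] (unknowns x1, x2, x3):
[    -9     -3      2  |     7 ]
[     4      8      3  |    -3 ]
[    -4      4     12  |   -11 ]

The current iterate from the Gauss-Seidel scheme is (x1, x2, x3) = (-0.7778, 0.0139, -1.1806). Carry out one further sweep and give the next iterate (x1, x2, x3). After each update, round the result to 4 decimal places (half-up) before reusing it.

One sweep:
  x1 = (7 - (-3)·0.0139 - (2)·-1.1806) / (-9) = -1.0448
  x2 = (-3 - (4)·-1.0448 - (3)·-1.1806) / (8) = 0.5901
  x3 = (-11 - (-4)·-1.0448 - (4)·0.5901) / (12) = -1.4616

(-1.0448, 0.5901, -1.4616)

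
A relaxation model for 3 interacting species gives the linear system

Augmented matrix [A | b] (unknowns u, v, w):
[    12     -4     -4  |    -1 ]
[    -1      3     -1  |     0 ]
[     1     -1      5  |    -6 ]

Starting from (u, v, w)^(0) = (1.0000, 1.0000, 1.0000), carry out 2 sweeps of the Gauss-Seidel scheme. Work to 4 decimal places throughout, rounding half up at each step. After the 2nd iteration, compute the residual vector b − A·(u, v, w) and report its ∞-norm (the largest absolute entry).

4.2536

Iteration 1:
  u = (-1 - (-4)·1.0000 - (-4)·1.0000) / (12) = 0.5833
  v = (0 - (-1)·0.5833 - (-1)·1.0000) / (3) = 0.5278
  w = (-6 - (1)·0.5833 - (-1)·0.5278) / (5) = -1.2111
Iteration 2:
  u = (-1 - (-4)·0.5278 - (-4)·-1.2111) / (12) = -0.3111
  v = (0 - (-1)·-0.3111 - (-1)·-1.2111) / (3) = -0.5074
  w = (-6 - (1)·-0.3111 - (-1)·-0.5074) / (5) = -1.2393
Residual b − A·x = (-4.2536, -0.0282, 0.0002); ∞-norm = 4.2536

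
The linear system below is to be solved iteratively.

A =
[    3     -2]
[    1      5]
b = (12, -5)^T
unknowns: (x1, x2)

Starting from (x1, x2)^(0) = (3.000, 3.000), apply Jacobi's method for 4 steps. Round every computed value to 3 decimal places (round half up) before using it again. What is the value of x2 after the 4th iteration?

-1.507

Iteration 1:
  x1 = (12 - (-2)·3.000) / (3) = 6.000
  x2 = (-5 - (1)·3.000) / (5) = -1.600
Iteration 2:
  x1 = (12 - (-2)·-1.600) / (3) = 2.933
  x2 = (-5 - (1)·6.000) / (5) = -2.200
Iteration 3:
  x1 = (12 - (-2)·-2.200) / (3) = 2.533
  x2 = (-5 - (1)·2.933) / (5) = -1.587
Iteration 4:
  x1 = (12 - (-2)·-1.587) / (3) = 2.942
  x2 = (-5 - (1)·2.533) / (5) = -1.507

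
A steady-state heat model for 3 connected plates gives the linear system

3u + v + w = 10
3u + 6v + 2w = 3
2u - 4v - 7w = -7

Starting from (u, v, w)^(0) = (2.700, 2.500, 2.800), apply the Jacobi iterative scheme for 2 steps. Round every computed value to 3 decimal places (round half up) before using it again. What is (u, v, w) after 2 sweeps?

Iteration 1:
  u = (10 - (1)·2.500 - (1)·2.800) / (3) = 1.567
  v = (3 - (3)·2.700 - (2)·2.800) / (6) = -1.783
  w = (-7 - (2)·2.700 - (-4)·2.500) / (-7) = 0.343
Iteration 2:
  u = (10 - (1)·-1.783 - (1)·0.343) / (3) = 3.813
  v = (3 - (3)·1.567 - (2)·0.343) / (6) = -0.398
  w = (-7 - (2)·1.567 - (-4)·-1.783) / (-7) = 2.467

(3.813, -0.398, 2.467)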